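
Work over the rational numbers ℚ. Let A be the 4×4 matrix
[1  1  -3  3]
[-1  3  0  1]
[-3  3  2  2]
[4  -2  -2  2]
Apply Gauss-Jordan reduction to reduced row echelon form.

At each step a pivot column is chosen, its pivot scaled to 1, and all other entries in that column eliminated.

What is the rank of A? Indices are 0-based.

rank = 4

pivot(0,0)=1: scale R0 → (1, 1, -3, 3)
  clear (1,0): R1 −= (-1)R0 → (0, 4, -3, 4)
  clear (2,0): R2 −= (-3)R0 → (0, 6, -7, 11)
  clear (3,0): R3 −= (4)R0 → (0, -6, 10, -10)
pivot(1,1)=4: scale R1 → (0, 1, -3/4, 1)
  clear (0,1): R0 −= (1)R1 → (1, 0, -9/4, 2)
  clear (2,1): R2 −= (6)R1 → (0, 0, -5/2, 5)
  clear (3,1): R3 −= (-6)R1 → (0, 0, 11/2, -4)
pivot(2,2)=-5/2: scale R2 → (0, 0, 1, -2)
  clear (0,2): R0 −= (-9/4)R2 → (1, 0, 0, -5/2)
  clear (1,2): R1 −= (-3/4)R2 → (0, 1, 0, -1/2)
  clear (3,2): R3 −= (11/2)R2 → (0, 0, 0, 7)
pivot(3,3)=7: scale R3 → (0, 0, 0, 1)
  clear (0,3): R0 −= (-5/2)R3 → (1, 0, 0, 0)
  clear (1,3): R1 −= (-1/2)R3 → (0, 1, 0, 0)
  clear (2,3): R2 −= (-2)R3 → (0, 0, 1, 0)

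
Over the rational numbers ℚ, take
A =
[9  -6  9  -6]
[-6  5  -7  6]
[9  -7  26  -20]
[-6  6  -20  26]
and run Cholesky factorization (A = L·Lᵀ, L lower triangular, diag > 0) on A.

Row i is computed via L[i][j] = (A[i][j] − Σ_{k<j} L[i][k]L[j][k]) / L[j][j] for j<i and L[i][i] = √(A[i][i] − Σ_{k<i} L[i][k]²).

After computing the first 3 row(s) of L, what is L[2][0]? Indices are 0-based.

Step 1: L[0][0] = √(9) = 3.
  L[1][0] = (-6) / L[0][0] = -2.
Step 2: L[1][1] = √(1) = 1.
  L[2][0] = (9) / L[0][0] = 3.
  L[2][1] = (-1) / L[1][1] = -1.
Step 3: L[2][2] = √(16) = 4.

L[2][0] = 3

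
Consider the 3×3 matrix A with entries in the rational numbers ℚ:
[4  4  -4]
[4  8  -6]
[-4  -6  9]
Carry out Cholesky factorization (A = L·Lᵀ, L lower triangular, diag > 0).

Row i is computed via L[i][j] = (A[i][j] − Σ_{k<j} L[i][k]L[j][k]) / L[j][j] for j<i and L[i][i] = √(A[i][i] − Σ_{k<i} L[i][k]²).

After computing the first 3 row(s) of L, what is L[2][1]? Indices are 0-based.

L[2][1] = -1

Step 1: L[0][0] = √(4) = 2.
  L[1][0] = (4) / L[0][0] = 2.
Step 2: L[1][1] = √(4) = 2.
  L[2][0] = (-4) / L[0][0] = -2.
  L[2][1] = (-2) / L[1][1] = -1.
Step 3: L[2][2] = √(4) = 2.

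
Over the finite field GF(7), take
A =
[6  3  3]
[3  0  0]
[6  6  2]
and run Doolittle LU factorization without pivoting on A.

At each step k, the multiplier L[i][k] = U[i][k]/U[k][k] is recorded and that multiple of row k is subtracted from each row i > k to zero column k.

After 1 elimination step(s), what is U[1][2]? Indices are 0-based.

k=0: U[0][0]=6
  eliminate (1,0): mult=4, new row 1: (0, 2, 2); set L[1][0]=4
  eliminate (2,0): mult=1, new row 2: (0, 3, 6); set L[2][0]=1

U[1][2] = 2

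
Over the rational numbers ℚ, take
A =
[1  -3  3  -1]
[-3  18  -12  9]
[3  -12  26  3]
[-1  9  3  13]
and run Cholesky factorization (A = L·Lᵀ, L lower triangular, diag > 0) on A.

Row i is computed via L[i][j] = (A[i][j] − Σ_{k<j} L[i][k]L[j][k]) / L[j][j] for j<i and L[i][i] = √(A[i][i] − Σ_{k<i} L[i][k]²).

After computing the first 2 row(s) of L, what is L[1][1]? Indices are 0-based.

L[1][1] = 3

Step 1: L[0][0] = √(1) = 1.
  L[1][0] = (-3) / L[0][0] = -3.
Step 2: L[1][1] = √(9) = 3.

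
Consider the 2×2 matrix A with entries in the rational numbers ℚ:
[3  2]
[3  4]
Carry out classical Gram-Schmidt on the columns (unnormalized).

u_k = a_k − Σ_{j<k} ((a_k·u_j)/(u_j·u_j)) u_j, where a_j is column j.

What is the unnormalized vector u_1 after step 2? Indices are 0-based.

u_1 = (-1, 1)

Step 1: u_0 = a_0 = (3, 3).
Step 2: u_1 = a_1 − (1)·u_0 = (-1, 1).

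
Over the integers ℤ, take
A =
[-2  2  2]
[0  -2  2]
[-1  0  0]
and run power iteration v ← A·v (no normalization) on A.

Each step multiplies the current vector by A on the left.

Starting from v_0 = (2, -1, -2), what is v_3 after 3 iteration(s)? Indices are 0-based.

v_0 = (2, -1, -2).
v_1 = A·v_0 = (-10, -2, -2).
v_2 = A·v_1 = (12, 0, 10).
v_3 = A·v_2 = (-4, 20, -12).

v_3 = (-4, 20, -12)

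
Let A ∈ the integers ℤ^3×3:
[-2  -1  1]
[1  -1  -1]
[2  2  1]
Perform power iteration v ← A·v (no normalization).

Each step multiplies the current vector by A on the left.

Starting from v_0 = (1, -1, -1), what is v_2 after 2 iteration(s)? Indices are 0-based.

v_2 = (0, -4, 1)

v_0 = (1, -1, -1).
v_1 = A·v_0 = (-2, 3, -1).
v_2 = A·v_1 = (0, -4, 1).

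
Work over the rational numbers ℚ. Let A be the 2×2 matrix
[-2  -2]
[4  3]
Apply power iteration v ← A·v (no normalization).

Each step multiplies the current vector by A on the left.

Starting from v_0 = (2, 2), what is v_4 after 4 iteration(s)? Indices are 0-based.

v_4 = (28, -38)

v_0 = (2, 2).
v_1 = A·v_0 = (-8, 14).
v_2 = A·v_1 = (-12, 10).
v_3 = A·v_2 = (4, -18).
v_4 = A·v_3 = (28, -38).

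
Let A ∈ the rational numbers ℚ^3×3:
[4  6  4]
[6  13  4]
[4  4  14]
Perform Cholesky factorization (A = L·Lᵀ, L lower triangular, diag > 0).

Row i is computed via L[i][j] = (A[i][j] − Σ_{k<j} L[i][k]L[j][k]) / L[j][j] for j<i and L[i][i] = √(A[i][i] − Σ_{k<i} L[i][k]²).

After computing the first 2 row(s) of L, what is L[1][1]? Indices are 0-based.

L[1][1] = 2

Step 1: L[0][0] = √(4) = 2.
  L[1][0] = (6) / L[0][0] = 3.
Step 2: L[1][1] = √(4) = 2.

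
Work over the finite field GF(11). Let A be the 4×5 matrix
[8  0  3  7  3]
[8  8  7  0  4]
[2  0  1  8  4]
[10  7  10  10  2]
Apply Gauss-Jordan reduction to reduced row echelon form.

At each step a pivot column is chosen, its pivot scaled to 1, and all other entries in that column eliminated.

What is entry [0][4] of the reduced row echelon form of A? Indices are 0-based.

M[0][4] = 10

[1] R0 /= 8  ⇒  (1, 0, 10, 5, 10)
     R1 -= 8·R0  ⇒  (0, 8, 4, 4, 1)
     R2 -= 2·R0  ⇒  (0, 0, 3, 9, 6)
     R3 -= 10·R0  ⇒  (0, 7, 9, 4, 1)
[2] R1 /= 8  ⇒  (0, 1, 6, 6, 7)
     R3 -= 7·R1  ⇒  (0, 0, 0, 6, 7)
[3] R2 /= 3  ⇒  (0, 0, 1, 3, 2)
     R0 -= 10·R2  ⇒  (1, 0, 0, 8, 1)
     R1 -= 6·R2  ⇒  (0, 1, 0, 10, 6)
[4] R3 /= 6  ⇒  (0, 0, 0, 1, 3)
     R0 -= 8·R3  ⇒  (1, 0, 0, 0, 10)
     R1 -= 10·R3  ⇒  (0, 1, 0, 0, 9)
     R2 -= 3·R3  ⇒  (0, 0, 1, 0, 4)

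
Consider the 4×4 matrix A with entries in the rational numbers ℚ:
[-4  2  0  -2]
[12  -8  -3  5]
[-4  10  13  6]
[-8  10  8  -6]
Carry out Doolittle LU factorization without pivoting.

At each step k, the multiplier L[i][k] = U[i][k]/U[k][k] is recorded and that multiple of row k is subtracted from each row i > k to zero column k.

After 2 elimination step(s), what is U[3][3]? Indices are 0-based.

U[3][3] = -5

Step 1: pivot at (0,0) is -4.
  row1 ← row1 − (-3)·row0  ⇒  L[1][0]=-3, U row1=(0, -2, -3, -1)
  row2 ← row2 − (1)·row0  ⇒  L[2][0]=1, U row2=(0, 8, 13, 8)
  row3 ← row3 − (2)·row0  ⇒  L[3][0]=2, U row3=(0, 6, 8, -2)
Step 2: pivot at (1,1) is -2.
  row2 ← row2 − (-4)·row1  ⇒  L[2][1]=-4, U row2=(0, 0, 1, 4)
  row3 ← row3 − (-3)·row1  ⇒  L[3][1]=-3, U row3=(0, 0, -1, -5)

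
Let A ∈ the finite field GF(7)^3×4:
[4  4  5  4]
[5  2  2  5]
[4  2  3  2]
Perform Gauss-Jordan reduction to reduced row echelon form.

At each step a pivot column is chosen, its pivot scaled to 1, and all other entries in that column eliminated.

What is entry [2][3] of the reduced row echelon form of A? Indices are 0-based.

M[2][3] = 6

pivot(0,0)=4: scale R0 → (1, 1, 3, 1)
  clear (1,0): R1 −= (5)R0 → (0, 4, 1, 0)
  clear (2,0): R2 −= (4)R0 → (0, 5, 5, 5)
pivot(1,1)=4: scale R1 → (0, 1, 2, 0)
  clear (0,1): R0 −= (1)R1 → (1, 0, 1, 1)
  clear (2,1): R2 −= (5)R1 → (0, 0, 2, 5)
pivot(2,2)=2: scale R2 → (0, 0, 1, 6)
  clear (0,2): R0 −= (1)R2 → (1, 0, 0, 2)
  clear (1,2): R1 −= (2)R2 → (0, 1, 0, 2)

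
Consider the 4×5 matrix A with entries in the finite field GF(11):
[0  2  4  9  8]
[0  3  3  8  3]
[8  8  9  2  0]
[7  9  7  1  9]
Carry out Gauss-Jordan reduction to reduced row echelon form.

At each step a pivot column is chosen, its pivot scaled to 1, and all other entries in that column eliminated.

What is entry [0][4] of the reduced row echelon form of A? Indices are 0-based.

M[0][4] = 5

step 1: exchange rows 0,2
step 1: normalize row 0 (÷8) = (1, 1, 8, 3, 0)
  row 3: subtract 7×row0 = (0, 2, 6, 2, 9)
step 2: normalize row 1 (÷3) = (0, 1, 1, 10, 1)
  row 0: subtract 1×row1 = (1, 0, 7, 4, 10)
  row 2: subtract 2×row1 = (0, 0, 2, 0, 6)
  row 3: subtract 2×row1 = (0, 0, 4, 4, 7)
step 3: normalize row 2 (÷2) = (0, 0, 1, 0, 3)
  row 0: subtract 7×row2 = (1, 0, 0, 4, 0)
  row 1: subtract 1×row2 = (0, 1, 0, 10, 9)
  row 3: subtract 4×row2 = (0, 0, 0, 4, 6)
step 4: normalize row 3 (÷4) = (0, 0, 0, 1, 7)
  row 0: subtract 4×row3 = (1, 0, 0, 0, 5)
  row 1: subtract 10×row3 = (0, 1, 0, 0, 5)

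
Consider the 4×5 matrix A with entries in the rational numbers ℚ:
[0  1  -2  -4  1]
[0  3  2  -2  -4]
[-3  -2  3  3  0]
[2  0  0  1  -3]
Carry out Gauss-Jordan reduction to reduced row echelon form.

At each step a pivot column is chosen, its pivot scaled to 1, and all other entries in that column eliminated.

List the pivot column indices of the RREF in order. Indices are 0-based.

step 1: exchange rows 0,2
step 1: normalize row 0 (÷-3) = (1, 2/3, -1, -1, 0)
  row 3: subtract 2×row0 = (0, -4/3, 2, 3, -3)
step 2: normalize row 1 (÷3) = (0, 1, 2/3, -2/3, -4/3)
  row 0: subtract 2/3×row1 = (1, 0, -13/9, -5/9, 8/9)
  row 2: subtract 1×row1 = (0, 0, -8/3, -10/3, 7/3)
  row 3: subtract -4/3×row1 = (0, 0, 26/9, 19/9, -43/9)
step 3: normalize row 2 (÷-8/3) = (0, 0, 1, 5/4, -7/8)
  row 0: subtract -13/9×row2 = (1, 0, 0, 5/4, -3/8)
  row 1: subtract 2/3×row2 = (0, 1, 0, -3/2, -3/4)
  row 3: subtract 26/9×row2 = (0, 0, 0, -3/2, -9/4)
step 4: normalize row 3 (÷-3/2) = (0, 0, 0, 1, 3/2)
  row 0: subtract 5/4×row3 = (1, 0, 0, 0, -9/4)
  row 1: subtract -3/2×row3 = (0, 1, 0, 0, 3/2)
  row 2: subtract 5/4×row3 = (0, 0, 1, 0, -11/4)

pivot columns: 0, 1, 2, 3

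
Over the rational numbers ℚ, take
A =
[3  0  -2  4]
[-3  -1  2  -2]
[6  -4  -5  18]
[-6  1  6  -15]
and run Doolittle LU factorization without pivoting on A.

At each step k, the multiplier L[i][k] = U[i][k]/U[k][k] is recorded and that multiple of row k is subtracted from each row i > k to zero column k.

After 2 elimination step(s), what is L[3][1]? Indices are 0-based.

L[3][1] = -1

[col 0] pivot 3
  R1 -= -1*R0 → (0, -1, 0, 2)  (L[1][0] := -1)
  R2 -= 2*R0 → (0, -4, -1, 10)  (L[2][0] := 2)
  R3 -= -2*R0 → (0, 1, 2, -7)  (L[3][0] := -2)
[col 1] pivot -1
  R2 -= 4*R1 → (0, 0, -1, 2)  (L[2][1] := 4)
  R3 -= -1*R1 → (0, 0, 2, -5)  (L[3][1] := -1)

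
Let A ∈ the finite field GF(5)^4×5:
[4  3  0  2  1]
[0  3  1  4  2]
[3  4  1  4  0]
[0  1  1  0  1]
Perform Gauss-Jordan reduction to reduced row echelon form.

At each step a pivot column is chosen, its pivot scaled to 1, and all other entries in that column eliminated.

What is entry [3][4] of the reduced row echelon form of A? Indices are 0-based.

[1] R0 /= 4  ⇒  (1, 2, 0, 3, 4)
     R2 -= 3·R0  ⇒  (0, 3, 1, 0, 3)
[2] R1 /= 3  ⇒  (0, 1, 2, 3, 4)
     R0 -= 2·R1  ⇒  (1, 0, 1, 2, 1)
     R2 -= 3·R1  ⇒  (0, 0, 0, 1, 1)
     R3 -= 1·R1  ⇒  (0, 0, 4, 2, 2)
[3] R2 <-> R3
[3] R2 /= 4  ⇒  (0, 0, 1, 3, 3)
     R0 -= 1·R2  ⇒  (1, 0, 0, 4, 3)
     R1 -= 2·R2  ⇒  (0, 1, 0, 2, 3)
[4] R3 /= 1  ⇒  (0, 0, 0, 1, 1)
     R0 -= 4·R3  ⇒  (1, 0, 0, 0, 4)
     R1 -= 2·R3  ⇒  (0, 1, 0, 0, 1)
     R2 -= 3·R3  ⇒  (0, 0, 1, 0, 0)

M[3][4] = 1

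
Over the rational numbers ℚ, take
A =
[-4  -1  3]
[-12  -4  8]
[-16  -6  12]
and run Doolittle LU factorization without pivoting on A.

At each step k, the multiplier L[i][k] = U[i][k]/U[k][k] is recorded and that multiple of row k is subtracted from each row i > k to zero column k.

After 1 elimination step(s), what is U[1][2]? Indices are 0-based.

U[1][2] = -1

[col 0] pivot -4
  R1 -= 3*R0 → (0, -1, -1)  (L[1][0] := 3)
  R2 -= 4*R0 → (0, -2, 0)  (L[2][0] := 4)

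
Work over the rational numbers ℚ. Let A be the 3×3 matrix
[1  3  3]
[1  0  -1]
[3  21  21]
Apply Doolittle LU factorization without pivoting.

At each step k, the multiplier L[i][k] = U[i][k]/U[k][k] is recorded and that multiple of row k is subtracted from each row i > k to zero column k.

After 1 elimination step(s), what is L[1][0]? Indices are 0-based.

L[1][0] = 1

Step 1: pivot at (0,0) is 1.
  row1 ← row1 − (1)·row0  ⇒  L[1][0]=1, U row1=(0, -3, -4)
  row2 ← row2 − (3)·row0  ⇒  L[2][0]=3, U row2=(0, 12, 12)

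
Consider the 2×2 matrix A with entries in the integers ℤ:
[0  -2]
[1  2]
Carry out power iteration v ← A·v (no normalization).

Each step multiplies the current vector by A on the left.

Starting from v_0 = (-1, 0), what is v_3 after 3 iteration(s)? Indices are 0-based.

v_3 = (4, -2)

v_0 = (-1, 0).
v_1 = A·v_0 = (0, -1).
v_2 = A·v_1 = (2, -2).
v_3 = A·v_2 = (4, -2).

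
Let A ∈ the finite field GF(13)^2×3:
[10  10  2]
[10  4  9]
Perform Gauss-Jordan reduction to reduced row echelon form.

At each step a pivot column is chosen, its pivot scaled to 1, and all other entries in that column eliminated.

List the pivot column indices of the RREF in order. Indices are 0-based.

[1] R0 /= 10  ⇒  (1, 1, 8)
     R1 -= 10·R0  ⇒  (0, 7, 7)
[2] R1 /= 7  ⇒  (0, 1, 1)
     R0 -= 1·R1  ⇒  (1, 0, 7)

pivot columns: 0, 1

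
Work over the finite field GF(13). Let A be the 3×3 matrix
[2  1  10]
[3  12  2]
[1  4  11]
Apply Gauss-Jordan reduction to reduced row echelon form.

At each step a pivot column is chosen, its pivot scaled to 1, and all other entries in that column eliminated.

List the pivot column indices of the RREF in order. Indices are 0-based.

pivot(0,0)=2: scale R0 → (1, 7, 5)
  clear (1,0): R1 −= (3)R0 → (0, 4, 0)
  clear (2,0): R2 −= (1)R0 → (0, 10, 6)
pivot(1,1)=4: scale R1 → (0, 1, 0)
  clear (0,1): R0 −= (7)R1 → (1, 0, 5)
  clear (2,1): R2 −= (10)R1 → (0, 0, 6)
pivot(2,2)=6: scale R2 → (0, 0, 1)
  clear (0,2): R0 −= (5)R2 → (1, 0, 0)

pivot columns: 0, 1, 2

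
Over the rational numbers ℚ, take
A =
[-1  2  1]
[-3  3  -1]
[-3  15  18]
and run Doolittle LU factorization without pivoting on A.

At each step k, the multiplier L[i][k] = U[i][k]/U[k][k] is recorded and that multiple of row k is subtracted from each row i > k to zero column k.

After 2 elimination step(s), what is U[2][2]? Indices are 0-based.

U[2][2] = 3

[col 0] pivot -1
  R1 -= 3*R0 → (0, -3, -4)  (L[1][0] := 3)
  R2 -= 3*R0 → (0, 9, 15)  (L[2][0] := 3)
[col 1] pivot -3
  R2 -= -3*R1 → (0, 0, 3)  (L[2][1] := -3)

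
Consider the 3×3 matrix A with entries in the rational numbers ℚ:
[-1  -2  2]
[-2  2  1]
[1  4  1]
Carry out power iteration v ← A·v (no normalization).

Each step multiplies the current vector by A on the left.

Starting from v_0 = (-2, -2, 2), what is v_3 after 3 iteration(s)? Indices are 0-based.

v_3 = (98, 22, -116)

v_0 = (-2, -2, 2).
v_1 = A·v_0 = (10, 2, -8).
v_2 = A·v_1 = (-30, -24, 10).
v_3 = A·v_2 = (98, 22, -116).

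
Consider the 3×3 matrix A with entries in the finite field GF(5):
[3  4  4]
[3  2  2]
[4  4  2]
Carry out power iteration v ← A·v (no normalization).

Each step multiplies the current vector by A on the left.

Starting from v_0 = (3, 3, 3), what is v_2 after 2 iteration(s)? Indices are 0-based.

v_0 = (3, 3, 3).
v_1 = A·v_0 = (3, 1, 0).
v_2 = A·v_1 = (3, 1, 1).

v_2 = (3, 1, 1)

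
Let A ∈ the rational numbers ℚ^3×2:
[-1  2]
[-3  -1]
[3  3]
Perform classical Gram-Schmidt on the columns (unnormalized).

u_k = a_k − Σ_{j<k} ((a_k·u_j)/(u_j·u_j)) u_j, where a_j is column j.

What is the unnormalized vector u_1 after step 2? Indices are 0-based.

Step 1: u_0 = a_0 = (-1, -3, 3).
Step 2: u_1 = a_1 − (10/19)·u_0 = (48/19, 11/19, 27/19).

u_1 = (48/19, 11/19, 27/19)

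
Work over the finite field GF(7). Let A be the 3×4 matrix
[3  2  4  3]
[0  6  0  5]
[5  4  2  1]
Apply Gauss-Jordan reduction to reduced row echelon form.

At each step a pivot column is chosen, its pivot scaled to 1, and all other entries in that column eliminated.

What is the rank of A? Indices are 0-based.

rank = 3

step 1: normalize row 0 (÷3) = (1, 3, 6, 1)
  row 2: subtract 5×row0 = (0, 3, 0, 3)
step 2: normalize row 1 (÷6) = (0, 1, 0, 2)
  row 0: subtract 3×row1 = (1, 0, 6, 2)
  row 2: subtract 3×row1 = (0, 0, 0, 4)
skip col 2 (zero from row 2)
step 3: normalize row 2 (÷4) = (0, 0, 0, 1)
  row 0: subtract 2×row2 = (1, 0, 6, 0)
  row 1: subtract 2×row2 = (0, 1, 0, 0)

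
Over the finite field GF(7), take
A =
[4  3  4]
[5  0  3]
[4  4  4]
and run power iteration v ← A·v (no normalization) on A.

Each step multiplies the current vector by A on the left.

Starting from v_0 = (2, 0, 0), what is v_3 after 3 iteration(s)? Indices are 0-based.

v_3 = (4, 5, 5)

v_0 = (2, 0, 0).
v_1 = A·v_0 = (1, 3, 1).
v_2 = A·v_1 = (3, 1, 6).
v_3 = A·v_2 = (4, 5, 5).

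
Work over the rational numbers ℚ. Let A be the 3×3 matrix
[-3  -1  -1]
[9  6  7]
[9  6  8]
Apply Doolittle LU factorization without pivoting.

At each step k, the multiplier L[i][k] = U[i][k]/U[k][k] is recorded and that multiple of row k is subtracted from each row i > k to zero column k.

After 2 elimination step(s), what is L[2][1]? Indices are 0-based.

L[2][1] = 1

Step 1: pivot at (0,0) is -3.
  row1 ← row1 − (-3)·row0  ⇒  L[1][0]=-3, U row1=(0, 3, 4)
  row2 ← row2 − (-3)·row0  ⇒  L[2][0]=-3, U row2=(0, 3, 5)
Step 2: pivot at (1,1) is 3.
  row2 ← row2 − (1)·row1  ⇒  L[2][1]=1, U row2=(0, 0, 1)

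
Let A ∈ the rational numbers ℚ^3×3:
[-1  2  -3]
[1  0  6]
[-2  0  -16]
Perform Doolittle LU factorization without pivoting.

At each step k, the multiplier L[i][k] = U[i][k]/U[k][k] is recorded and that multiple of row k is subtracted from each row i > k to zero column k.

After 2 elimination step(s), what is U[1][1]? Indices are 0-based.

k=0: U[0][0]=-1
  eliminate (1,0): mult=-1, new row 1: (0, 2, 3); set L[1][0]=-1
  eliminate (2,0): mult=2, new row 2: (0, -4, -10); set L[2][0]=2
k=1: U[1][1]=2
  eliminate (2,1): mult=-2, new row 2: (0, 0, -4); set L[2][1]=-2

U[1][1] = 2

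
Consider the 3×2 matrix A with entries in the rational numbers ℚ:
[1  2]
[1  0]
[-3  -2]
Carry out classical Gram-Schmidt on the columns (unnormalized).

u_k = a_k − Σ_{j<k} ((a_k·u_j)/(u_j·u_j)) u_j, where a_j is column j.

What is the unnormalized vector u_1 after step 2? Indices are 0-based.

Step 1: u_0 = a_0 = (1, 1, -3).
Step 2: u_1 = a_1 − (8/11)·u_0 = (14/11, -8/11, 2/11).

u_1 = (14/11, -8/11, 2/11)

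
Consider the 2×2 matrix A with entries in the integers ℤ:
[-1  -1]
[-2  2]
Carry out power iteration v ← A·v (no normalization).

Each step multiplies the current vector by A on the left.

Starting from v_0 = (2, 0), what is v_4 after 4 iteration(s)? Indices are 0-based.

v_4 = (22, -36)

v_0 = (2, 0).
v_1 = A·v_0 = (-2, -4).
v_2 = A·v_1 = (6, -4).
v_3 = A·v_2 = (-2, -20).
v_4 = A·v_3 = (22, -36).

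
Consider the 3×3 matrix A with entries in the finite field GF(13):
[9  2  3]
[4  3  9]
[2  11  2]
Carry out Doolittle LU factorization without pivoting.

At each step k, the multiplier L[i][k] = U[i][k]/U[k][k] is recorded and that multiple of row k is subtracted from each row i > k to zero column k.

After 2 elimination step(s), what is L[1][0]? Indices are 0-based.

L[1][0] = 12

Step 1: pivot at (0,0) is 9.
  row1 ← row1 − (12)·row0  ⇒  L[1][0]=12, U row1=(0, 5, 12)
  row2 ← row2 − (6)·row0  ⇒  L[2][0]=6, U row2=(0, 12, 10)
Step 2: pivot at (1,1) is 5.
  row2 ← row2 − (5)·row1  ⇒  L[2][1]=5, U row2=(0, 0, 2)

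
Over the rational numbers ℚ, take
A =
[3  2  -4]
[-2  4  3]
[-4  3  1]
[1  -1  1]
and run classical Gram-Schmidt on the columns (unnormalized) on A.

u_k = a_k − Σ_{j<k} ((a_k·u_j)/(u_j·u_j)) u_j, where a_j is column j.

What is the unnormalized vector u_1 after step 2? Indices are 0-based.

Step 1: u_0 = a_0 = (3, -2, -4, 1).
Step 2: u_1 = a_1 − (-1/2)·u_0 = (7/2, 3, 1, -1/2).

u_1 = (7/2, 3, 1, -1/2)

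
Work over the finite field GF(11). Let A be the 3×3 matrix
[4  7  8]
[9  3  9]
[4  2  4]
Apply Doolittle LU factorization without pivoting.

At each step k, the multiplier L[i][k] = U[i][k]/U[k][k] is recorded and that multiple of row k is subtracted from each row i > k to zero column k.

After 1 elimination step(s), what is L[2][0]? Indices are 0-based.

k=0: U[0][0]=4
  eliminate (1,0): mult=5, new row 1: (0, 1, 2); set L[1][0]=5
  eliminate (2,0): mult=1, new row 2: (0, 6, 7); set L[2][0]=1

L[2][0] = 1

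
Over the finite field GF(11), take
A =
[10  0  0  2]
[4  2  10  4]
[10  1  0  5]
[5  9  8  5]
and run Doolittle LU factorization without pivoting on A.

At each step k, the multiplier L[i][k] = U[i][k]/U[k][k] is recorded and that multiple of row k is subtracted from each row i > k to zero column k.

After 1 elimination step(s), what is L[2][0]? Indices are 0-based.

L[2][0] = 1

k=0: U[0][0]=10
  eliminate (1,0): mult=7, new row 1: (0, 2, 10, 1); set L[1][0]=7
  eliminate (2,0): mult=1, new row 2: (0, 1, 0, 3); set L[2][0]=1
  eliminate (3,0): mult=6, new row 3: (0, 9, 8, 4); set L[3][0]=6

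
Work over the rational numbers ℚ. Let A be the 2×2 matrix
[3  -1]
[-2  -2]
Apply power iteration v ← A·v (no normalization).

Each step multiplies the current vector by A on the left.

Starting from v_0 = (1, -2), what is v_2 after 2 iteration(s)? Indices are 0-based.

v_2 = (13, -14)

v_0 = (1, -2).
v_1 = A·v_0 = (5, 2).
v_2 = A·v_1 = (13, -14).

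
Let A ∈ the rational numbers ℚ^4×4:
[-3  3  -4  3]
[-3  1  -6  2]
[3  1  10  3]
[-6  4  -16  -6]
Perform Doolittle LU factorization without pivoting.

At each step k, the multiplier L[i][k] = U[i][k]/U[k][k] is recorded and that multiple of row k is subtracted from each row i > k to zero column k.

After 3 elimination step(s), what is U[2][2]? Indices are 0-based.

U[2][2] = 2

Step 1: pivot at (0,0) is -3.
  row1 ← row1 − (1)·row0  ⇒  L[1][0]=1, U row1=(0, -2, -2, -1)
  row2 ← row2 − (-1)·row0  ⇒  L[2][0]=-1, U row2=(0, 4, 6, 6)
  row3 ← row3 − (2)·row0  ⇒  L[3][0]=2, U row3=(0, -2, -8, -12)
Step 2: pivot at (1,1) is -2.
  row2 ← row2 − (-2)·row1  ⇒  L[2][1]=-2, U row2=(0, 0, 2, 4)
  row3 ← row3 − (1)·row1  ⇒  L[3][1]=1, U row3=(0, 0, -6, -11)
Step 3: pivot at (2,2) is 2.
  row3 ← row3 − (-3)·row2  ⇒  L[3][2]=-3, U row3=(0, 0, 0, 1)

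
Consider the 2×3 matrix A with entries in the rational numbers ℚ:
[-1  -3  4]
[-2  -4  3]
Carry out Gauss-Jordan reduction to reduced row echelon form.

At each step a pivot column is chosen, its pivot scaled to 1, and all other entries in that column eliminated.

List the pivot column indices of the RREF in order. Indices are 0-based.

pivot columns: 0, 1

pivot(0,0)=-1: scale R0 → (1, 3, -4)
  clear (1,0): R1 −= (-2)R0 → (0, 2, -5)
pivot(1,1)=2: scale R1 → (0, 1, -5/2)
  clear (0,1): R0 −= (3)R1 → (1, 0, 7/2)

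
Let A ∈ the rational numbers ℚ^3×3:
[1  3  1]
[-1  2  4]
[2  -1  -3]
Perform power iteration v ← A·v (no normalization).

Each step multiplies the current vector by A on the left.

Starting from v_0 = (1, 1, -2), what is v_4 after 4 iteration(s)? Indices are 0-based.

v_4 = (-4, -46, 50)

v_0 = (1, 1, -2).
v_1 = A·v_0 = (2, -7, 7).
v_2 = A·v_1 = (-12, 12, -10).
v_3 = A·v_2 = (14, -4, -6).
v_4 = A·v_3 = (-4, -46, 50).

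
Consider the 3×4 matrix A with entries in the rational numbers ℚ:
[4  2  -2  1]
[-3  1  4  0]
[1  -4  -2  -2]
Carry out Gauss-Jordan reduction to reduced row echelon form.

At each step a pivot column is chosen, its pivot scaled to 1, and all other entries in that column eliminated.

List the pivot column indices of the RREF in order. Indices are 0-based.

pivot columns: 0, 1, 2

[1] R0 /= 4  ⇒  (1, 1/2, -1/2, 1/4)
     R1 -= -3·R0  ⇒  (0, 5/2, 5/2, 3/4)
     R2 -= 1·R0  ⇒  (0, -9/2, -3/2, -9/4)
[2] R1 /= 5/2  ⇒  (0, 1, 1, 3/10)
     R0 -= 1/2·R1  ⇒  (1, 0, -1, 1/10)
     R2 -= -9/2·R1  ⇒  (0, 0, 3, -9/10)
[3] R2 /= 3  ⇒  (0, 0, 1, -3/10)
     R0 -= -1·R2  ⇒  (1, 0, 0, -1/5)
     R1 -= 1·R2  ⇒  (0, 1, 0, 3/5)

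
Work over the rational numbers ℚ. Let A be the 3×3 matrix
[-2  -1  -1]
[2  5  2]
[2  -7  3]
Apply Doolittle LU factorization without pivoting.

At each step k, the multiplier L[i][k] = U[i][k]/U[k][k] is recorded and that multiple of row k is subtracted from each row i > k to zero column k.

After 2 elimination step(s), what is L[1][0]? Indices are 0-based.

L[1][0] = -1

k=0: U[0][0]=-2
  eliminate (1,0): mult=-1, new row 1: (0, 4, 1); set L[1][0]=-1
  eliminate (2,0): mult=-1, new row 2: (0, -8, 2); set L[2][0]=-1
k=1: U[1][1]=4
  eliminate (2,1): mult=-2, new row 2: (0, 0, 4); set L[2][1]=-2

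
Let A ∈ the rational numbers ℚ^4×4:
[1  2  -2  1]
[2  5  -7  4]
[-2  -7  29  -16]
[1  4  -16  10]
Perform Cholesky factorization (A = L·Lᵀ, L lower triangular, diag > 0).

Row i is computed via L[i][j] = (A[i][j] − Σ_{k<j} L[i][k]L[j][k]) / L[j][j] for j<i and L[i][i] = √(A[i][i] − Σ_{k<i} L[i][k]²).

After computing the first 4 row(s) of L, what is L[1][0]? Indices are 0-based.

Step 1: L[0][0] = √(1) = 1.
  L[1][0] = (2) / L[0][0] = 2.
Step 2: L[1][1] = √(1) = 1.
  L[2][0] = (-2) / L[0][0] = -2.
  L[2][1] = (-3) / L[1][1] = -3.
Step 3: L[2][2] = √(16) = 4.
  L[3][0] = (1) / L[0][0] = 1.
  L[3][1] = (2) / L[1][1] = 2.
  L[3][2] = (-8) / L[2][2] = -2.
Step 4: L[3][3] = √(1) = 1.

L[1][0] = 2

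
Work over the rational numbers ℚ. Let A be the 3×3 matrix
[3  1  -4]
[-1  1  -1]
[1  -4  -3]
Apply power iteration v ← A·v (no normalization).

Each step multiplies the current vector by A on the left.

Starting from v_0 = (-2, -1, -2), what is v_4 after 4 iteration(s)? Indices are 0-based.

v_4 = (-189, -104, -473)

v_0 = (-2, -1, -2).
v_1 = A·v_0 = (1, 3, 8).
v_2 = A·v_1 = (-26, -6, -35).
v_3 = A·v_2 = (56, 55, 103).
v_4 = A·v_3 = (-189, -104, -473).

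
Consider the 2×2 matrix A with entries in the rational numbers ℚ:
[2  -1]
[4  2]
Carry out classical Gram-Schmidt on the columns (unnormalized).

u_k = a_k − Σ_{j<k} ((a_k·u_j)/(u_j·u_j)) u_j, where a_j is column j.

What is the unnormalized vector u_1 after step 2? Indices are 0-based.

Step 1: u_0 = a_0 = (2, 4).
Step 2: u_1 = a_1 − (3/10)·u_0 = (-8/5, 4/5).

u_1 = (-8/5, 4/5)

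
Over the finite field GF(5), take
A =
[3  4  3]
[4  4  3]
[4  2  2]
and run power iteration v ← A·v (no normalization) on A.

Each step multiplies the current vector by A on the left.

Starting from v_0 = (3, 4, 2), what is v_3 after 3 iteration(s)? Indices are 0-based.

v_0 = (3, 4, 2).
v_1 = A·v_0 = (1, 4, 4).
v_2 = A·v_1 = (1, 2, 0).
v_3 = A·v_2 = (1, 2, 3).

v_3 = (1, 2, 3)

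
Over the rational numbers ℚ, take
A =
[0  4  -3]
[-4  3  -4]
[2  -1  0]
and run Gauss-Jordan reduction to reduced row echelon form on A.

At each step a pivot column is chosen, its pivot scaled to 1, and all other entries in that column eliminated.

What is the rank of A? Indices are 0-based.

pivot(0,0): swap R0↔R1
pivot(0,0)=-4: scale R0 → (1, -3/4, 1)
  clear (2,0): R2 −= (2)R0 → (0, 1/2, -2)
pivot(1,1)=4: scale R1 → (0, 1, -3/4)
  clear (0,1): R0 −= (-3/4)R1 → (1, 0, 7/16)
  clear (2,1): R2 −= (1/2)R1 → (0, 0, -13/8)
pivot(2,2)=-13/8: scale R2 → (0, 0, 1)
  clear (0,2): R0 −= (7/16)R2 → (1, 0, 0)
  clear (1,2): R1 −= (-3/4)R2 → (0, 1, 0)

rank = 3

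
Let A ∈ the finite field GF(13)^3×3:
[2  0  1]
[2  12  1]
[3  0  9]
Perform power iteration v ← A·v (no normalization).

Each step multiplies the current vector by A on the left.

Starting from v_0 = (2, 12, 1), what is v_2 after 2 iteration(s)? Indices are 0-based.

v_2 = (12, 6, 7)

v_0 = (2, 12, 1).
v_1 = A·v_0 = (5, 6, 2).
v_2 = A·v_1 = (12, 6, 7).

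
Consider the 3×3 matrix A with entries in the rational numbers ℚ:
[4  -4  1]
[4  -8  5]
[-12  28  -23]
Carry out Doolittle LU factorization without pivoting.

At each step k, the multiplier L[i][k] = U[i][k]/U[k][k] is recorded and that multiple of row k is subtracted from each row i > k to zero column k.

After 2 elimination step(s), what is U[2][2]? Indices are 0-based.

Step 1: pivot at (0,0) is 4.
  row1 ← row1 − (1)·row0  ⇒  L[1][0]=1, U row1=(0, -4, 4)
  row2 ← row2 − (-3)·row0  ⇒  L[2][0]=-3, U row2=(0, 16, -20)
Step 2: pivot at (1,1) is -4.
  row2 ← row2 − (-4)·row1  ⇒  L[2][1]=-4, U row2=(0, 0, -4)

U[2][2] = -4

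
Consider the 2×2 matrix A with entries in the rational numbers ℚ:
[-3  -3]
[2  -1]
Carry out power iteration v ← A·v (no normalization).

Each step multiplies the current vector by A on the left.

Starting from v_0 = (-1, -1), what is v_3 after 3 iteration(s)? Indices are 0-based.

v_0 = (-1, -1).
v_1 = A·v_0 = (6, -1).
v_2 = A·v_1 = (-15, 13).
v_3 = A·v_2 = (6, -43).

v_3 = (6, -43)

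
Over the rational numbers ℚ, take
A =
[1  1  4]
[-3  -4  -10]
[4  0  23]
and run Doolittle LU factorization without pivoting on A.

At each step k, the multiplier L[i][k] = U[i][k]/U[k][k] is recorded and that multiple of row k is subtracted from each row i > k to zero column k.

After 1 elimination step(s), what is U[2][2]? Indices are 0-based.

U[2][2] = 7

Step 1: pivot at (0,0) is 1.
  row1 ← row1 − (-3)·row0  ⇒  L[1][0]=-3, U row1=(0, -1, 2)
  row2 ← row2 − (4)·row0  ⇒  L[2][0]=4, U row2=(0, -4, 7)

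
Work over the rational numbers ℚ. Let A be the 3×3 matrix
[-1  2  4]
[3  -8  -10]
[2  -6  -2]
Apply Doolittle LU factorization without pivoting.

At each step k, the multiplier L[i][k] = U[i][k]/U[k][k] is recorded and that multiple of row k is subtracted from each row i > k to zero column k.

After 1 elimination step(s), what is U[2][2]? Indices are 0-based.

[col 0] pivot -1
  R1 -= -3*R0 → (0, -2, 2)  (L[1][0] := -3)
  R2 -= -2*R0 → (0, -2, 6)  (L[2][0] := -2)

U[2][2] = 6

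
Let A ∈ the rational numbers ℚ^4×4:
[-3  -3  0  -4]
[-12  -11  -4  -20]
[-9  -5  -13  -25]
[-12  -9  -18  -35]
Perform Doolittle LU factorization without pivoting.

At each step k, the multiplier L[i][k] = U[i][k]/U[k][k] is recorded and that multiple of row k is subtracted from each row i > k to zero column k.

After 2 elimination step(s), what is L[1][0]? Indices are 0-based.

k=0: U[0][0]=-3
  eliminate (1,0): mult=4, new row 1: (0, 1, -4, -4); set L[1][0]=4
  eliminate (2,0): mult=3, new row 2: (0, 4, -13, -13); set L[2][0]=3
  eliminate (3,0): mult=4, new row 3: (0, 3, -18, -19); set L[3][0]=4
k=1: U[1][1]=1
  eliminate (2,1): mult=4, new row 2: (0, 0, 3, 3); set L[2][1]=4
  eliminate (3,1): mult=3, new row 3: (0, 0, -6, -7); set L[3][1]=3

L[1][0] = 4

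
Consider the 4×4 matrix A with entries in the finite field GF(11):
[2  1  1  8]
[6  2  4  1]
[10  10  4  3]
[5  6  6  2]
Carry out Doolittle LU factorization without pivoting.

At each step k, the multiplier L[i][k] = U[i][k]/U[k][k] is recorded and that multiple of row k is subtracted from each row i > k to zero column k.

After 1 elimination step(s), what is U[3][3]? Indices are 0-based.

k=0: U[0][0]=2
  eliminate (1,0): mult=3, new row 1: (0, 10, 1, 10); set L[1][0]=3
  eliminate (2,0): mult=5, new row 2: (0, 5, 10, 7); set L[2][0]=5
  eliminate (3,0): mult=8, new row 3: (0, 9, 9, 4); set L[3][0]=8

U[3][3] = 4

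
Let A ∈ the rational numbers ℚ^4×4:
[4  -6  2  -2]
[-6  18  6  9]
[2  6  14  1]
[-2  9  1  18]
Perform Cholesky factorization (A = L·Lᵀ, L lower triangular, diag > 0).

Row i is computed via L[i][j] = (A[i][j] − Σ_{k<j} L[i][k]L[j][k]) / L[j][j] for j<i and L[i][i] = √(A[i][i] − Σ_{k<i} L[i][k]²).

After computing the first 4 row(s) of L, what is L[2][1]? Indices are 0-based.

Step 1: L[0][0] = √(4) = 2.
  L[1][0] = (-6) / L[0][0] = -3.
Step 2: L[1][1] = √(9) = 3.
  L[2][0] = (2) / L[0][0] = 1.
  L[2][1] = (9) / L[1][1] = 3.
Step 3: L[2][2] = √(4) = 2.
  L[3][0] = (-2) / L[0][0] = -1.
  L[3][1] = (6) / L[1][1] = 2.
  L[3][2] = (-4) / L[2][2] = -2.
Step 4: L[3][3] = √(9) = 3.

L[2][1] = 3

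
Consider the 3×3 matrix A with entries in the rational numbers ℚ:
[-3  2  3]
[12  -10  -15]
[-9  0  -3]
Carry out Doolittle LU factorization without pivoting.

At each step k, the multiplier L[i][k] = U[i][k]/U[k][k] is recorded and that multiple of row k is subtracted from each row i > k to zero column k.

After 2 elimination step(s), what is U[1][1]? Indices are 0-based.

U[1][1] = -2

k=0: U[0][0]=-3
  eliminate (1,0): mult=-4, new row 1: (0, -2, -3); set L[1][0]=-4
  eliminate (2,0): mult=3, new row 2: (0, -6, -12); set L[2][0]=3
k=1: U[1][1]=-2
  eliminate (2,1): mult=3, new row 2: (0, 0, -3); set L[2][1]=3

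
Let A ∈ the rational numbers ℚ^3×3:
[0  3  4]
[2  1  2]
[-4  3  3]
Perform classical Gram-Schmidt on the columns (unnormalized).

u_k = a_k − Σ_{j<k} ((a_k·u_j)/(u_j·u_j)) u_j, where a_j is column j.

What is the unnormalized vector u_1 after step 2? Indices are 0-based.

u_1 = (3, 2, 1)

Step 1: u_0 = a_0 = (0, 2, -4).
Step 2: u_1 = a_1 − (-1/2)·u_0 = (3, 2, 1).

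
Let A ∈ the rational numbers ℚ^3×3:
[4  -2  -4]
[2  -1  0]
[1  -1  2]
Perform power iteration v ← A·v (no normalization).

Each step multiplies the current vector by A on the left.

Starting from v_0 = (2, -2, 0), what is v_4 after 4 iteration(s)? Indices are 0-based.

v_4 = (-212, -46, 26)

v_0 = (2, -2, 0).
v_1 = A·v_0 = (12, 6, 4).
v_2 = A·v_1 = (20, 18, 14).
v_3 = A·v_2 = (-12, 22, 30).
v_4 = A·v_3 = (-212, -46, 26).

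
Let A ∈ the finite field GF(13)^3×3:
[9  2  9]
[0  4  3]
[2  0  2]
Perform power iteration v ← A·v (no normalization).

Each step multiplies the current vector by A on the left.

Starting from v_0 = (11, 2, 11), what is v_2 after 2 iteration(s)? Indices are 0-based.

v_0 = (11, 2, 11).
v_1 = A·v_0 = (7, 2, 5).
v_2 = A·v_1 = (8, 10, 11).

v_2 = (8, 10, 11)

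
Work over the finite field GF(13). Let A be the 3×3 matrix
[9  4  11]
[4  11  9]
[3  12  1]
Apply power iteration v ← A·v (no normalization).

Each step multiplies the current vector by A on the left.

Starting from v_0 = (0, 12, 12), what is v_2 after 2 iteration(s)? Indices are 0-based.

v_0 = (0, 12, 12).
v_1 = A·v_0 = (11, 6, 0).
v_2 = A·v_1 = (6, 6, 1).

v_2 = (6, 6, 1)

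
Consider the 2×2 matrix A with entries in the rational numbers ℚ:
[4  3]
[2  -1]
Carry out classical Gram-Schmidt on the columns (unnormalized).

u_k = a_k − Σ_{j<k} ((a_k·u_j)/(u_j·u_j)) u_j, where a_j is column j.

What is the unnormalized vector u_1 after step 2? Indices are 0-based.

u_1 = (1, -2)

Step 1: u_0 = a_0 = (4, 2).
Step 2: u_1 = a_1 − (1/2)·u_0 = (1, -2).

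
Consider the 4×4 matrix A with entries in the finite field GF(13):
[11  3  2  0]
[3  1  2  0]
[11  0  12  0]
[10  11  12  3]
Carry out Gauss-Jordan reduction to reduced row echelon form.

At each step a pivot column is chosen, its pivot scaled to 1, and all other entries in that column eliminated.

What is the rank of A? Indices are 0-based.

[1] R0 /= 11  ⇒  (1, 5, 12, 0)
     R1 -= 3·R0  ⇒  (0, 12, 5, 0)
     R2 -= 11·R0  ⇒  (0, 10, 10, 0)
     R3 -= 10·R0  ⇒  (0, 0, 9, 3)
[2] R1 /= 12  ⇒  (0, 1, 8, 0)
     R0 -= 5·R1  ⇒  (1, 0, 11, 0)
     R2 -= 10·R1  ⇒  (0, 0, 8, 0)
[3] R2 /= 8  ⇒  (0, 0, 1, 0)
     R0 -= 11·R2  ⇒  (1, 0, 0, 0)
     R1 -= 8·R2  ⇒  (0, 1, 0, 0)
     R3 -= 9·R2  ⇒  (0, 0, 0, 3)
[4] R3 /= 3  ⇒  (0, 0, 0, 1)

rank = 4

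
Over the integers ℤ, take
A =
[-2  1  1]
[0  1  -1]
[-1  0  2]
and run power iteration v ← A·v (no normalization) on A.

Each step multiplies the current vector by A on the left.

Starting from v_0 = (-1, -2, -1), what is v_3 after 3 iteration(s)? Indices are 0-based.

v_0 = (-1, -2, -1).
v_1 = A·v_0 = (-1, -1, -1).
v_2 = A·v_1 = (0, 0, -1).
v_3 = A·v_2 = (-1, 1, -2).

v_3 = (-1, 1, -2)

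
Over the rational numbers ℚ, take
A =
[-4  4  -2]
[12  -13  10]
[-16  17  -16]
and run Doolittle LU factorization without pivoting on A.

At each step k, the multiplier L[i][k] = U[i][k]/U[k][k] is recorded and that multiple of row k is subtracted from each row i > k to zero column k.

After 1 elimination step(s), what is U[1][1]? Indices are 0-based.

U[1][1] = -1

[col 0] pivot -4
  R1 -= -3*R0 → (0, -1, 4)  (L[1][0] := -3)
  R2 -= 4*R0 → (0, 1, -8)  (L[2][0] := 4)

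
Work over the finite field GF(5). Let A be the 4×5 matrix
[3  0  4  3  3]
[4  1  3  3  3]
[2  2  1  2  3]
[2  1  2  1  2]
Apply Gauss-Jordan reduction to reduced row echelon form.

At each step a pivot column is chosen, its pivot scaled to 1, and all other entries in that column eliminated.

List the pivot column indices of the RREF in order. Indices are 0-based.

pivot columns: 0, 1, 2, 4

pivot(0,0)=3: scale R0 → (1, 0, 3, 1, 1)
  clear (1,0): R1 −= (4)R0 → (0, 1, 1, 4, 4)
  clear (2,0): R2 −= (2)R0 → (0, 2, 0, 0, 1)
  clear (3,0): R3 −= (2)R0 → (0, 1, 1, 4, 0)
pivot(1,1)=1: scale R1 → (0, 1, 1, 4, 4)
  clear (2,1): R2 −= (2)R1 → (0, 0, 3, 2, 3)
  clear (3,1): R3 −= (1)R1 → (0, 0, 0, 0, 1)
pivot(2,2)=3: scale R2 → (0, 0, 1, 4, 1)
  clear (0,2): R0 −= (3)R2 → (1, 0, 0, 4, 3)
  clear (1,2): R1 −= (1)R2 → (0, 1, 0, 0, 3)
col 3: no nonzero at/below row 3; advance.
pivot(3,4)=1: scale R3 → (0, 0, 0, 0, 1)
  clear (0,4): R0 −= (3)R3 → (1, 0, 0, 4, 0)
  clear (1,4): R1 −= (3)R3 → (0, 1, 0, 0, 0)
  clear (2,4): R2 −= (1)R3 → (0, 0, 1, 4, 0)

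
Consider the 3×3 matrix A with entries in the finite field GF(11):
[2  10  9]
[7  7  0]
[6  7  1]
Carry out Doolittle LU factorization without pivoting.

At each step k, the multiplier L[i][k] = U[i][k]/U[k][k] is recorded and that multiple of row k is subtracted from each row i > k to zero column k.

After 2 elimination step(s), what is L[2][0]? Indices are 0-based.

Step 1: pivot at (0,0) is 2.
  row1 ← row1 − (9)·row0  ⇒  L[1][0]=9, U row1=(0, 5, 7)
  row2 ← row2 − (3)·row0  ⇒  L[2][0]=3, U row2=(0, 10, 7)
Step 2: pivot at (1,1) is 5.
  row2 ← row2 − (2)·row1  ⇒  L[2][1]=2, U row2=(0, 0, 4)

L[2][0] = 3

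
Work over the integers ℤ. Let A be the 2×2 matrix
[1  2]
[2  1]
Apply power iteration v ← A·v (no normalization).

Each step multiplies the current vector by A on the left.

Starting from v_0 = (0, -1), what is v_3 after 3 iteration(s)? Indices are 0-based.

v_3 = (-14, -13)

v_0 = (0, -1).
v_1 = A·v_0 = (-2, -1).
v_2 = A·v_1 = (-4, -5).
v_3 = A·v_2 = (-14, -13).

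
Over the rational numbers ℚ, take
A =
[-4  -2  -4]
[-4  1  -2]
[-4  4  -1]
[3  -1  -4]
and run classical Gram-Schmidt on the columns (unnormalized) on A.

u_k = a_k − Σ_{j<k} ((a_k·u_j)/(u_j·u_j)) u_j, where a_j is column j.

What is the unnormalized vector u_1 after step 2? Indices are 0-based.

Step 1: u_0 = a_0 = (-4, -4, -4, 3).
Step 2: u_1 = a_1 − (-5/19)·u_0 = (-58/19, -1/19, 56/19, -4/19).

u_1 = (-58/19, -1/19, 56/19, -4/19)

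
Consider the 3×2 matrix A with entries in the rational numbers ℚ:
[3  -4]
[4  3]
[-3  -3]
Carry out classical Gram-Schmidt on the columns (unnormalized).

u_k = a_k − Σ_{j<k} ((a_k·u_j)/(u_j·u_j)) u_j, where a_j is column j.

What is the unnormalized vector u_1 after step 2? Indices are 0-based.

u_1 = (-163/34, 33/17, -75/34)

Step 1: u_0 = a_0 = (3, 4, -3).
Step 2: u_1 = a_1 − (9/34)·u_0 = (-163/34, 33/17, -75/34).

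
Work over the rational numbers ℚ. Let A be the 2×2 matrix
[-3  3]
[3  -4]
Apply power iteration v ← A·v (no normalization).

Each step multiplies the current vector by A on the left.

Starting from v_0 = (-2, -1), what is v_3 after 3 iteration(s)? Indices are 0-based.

v_0 = (-2, -1).
v_1 = A·v_0 = (3, -2).
v_2 = A·v_1 = (-15, 17).
v_3 = A·v_2 = (96, -113).

v_3 = (96, -113)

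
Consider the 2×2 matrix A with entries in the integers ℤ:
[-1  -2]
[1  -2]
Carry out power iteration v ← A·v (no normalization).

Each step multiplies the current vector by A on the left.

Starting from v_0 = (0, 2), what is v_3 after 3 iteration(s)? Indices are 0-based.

v_0 = (0, 2).
v_1 = A·v_0 = (-4, -4).
v_2 = A·v_1 = (12, 4).
v_3 = A·v_2 = (-20, 4).

v_3 = (-20, 4)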